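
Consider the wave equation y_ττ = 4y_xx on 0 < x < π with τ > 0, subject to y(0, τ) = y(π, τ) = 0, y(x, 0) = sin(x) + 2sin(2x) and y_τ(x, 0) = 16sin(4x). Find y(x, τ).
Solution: Using separation of variables y = X(x)T(τ):
Eigenfunctions: sin(nx), n = 1, 2, 3, ...
General solution: y(x, τ) = Σ [A_n cos(2n τ) + B_n sin(2n τ)] sin(nx)
From y(x,0) = sin(x) + 2sin(2x): A_1=1, A_2=2. From y_τ(x,0) = 16sin(4x), using y_τ(x,0) = Σ ω_n B_n sin(nx) with ω_n = 2n: B_4 = 16/8 = 2.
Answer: y(x, τ) = sin(x)cos(2τ) + 2sin(2x)cos(4τ) + 2sin(4x)sin(8τ)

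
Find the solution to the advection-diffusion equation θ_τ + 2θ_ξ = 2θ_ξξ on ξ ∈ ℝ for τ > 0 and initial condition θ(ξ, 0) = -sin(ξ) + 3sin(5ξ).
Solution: Change to a moving frame: let η = ξ - 2τ, σ = τ and write θ(ξ,τ) = u(η,σ).
By the chain rule θ_τ = u_σ - 2u_η, θ_ξ = u_η, θ_ξξ = u_ηη.
Then θ_τ + 2θ_ξ = u_σ: the advection term cancels and the PDE becomes the heat equation u_σ = 2u_ηη on η ∈ ℝ.
Initial data: u(η,0) = θ(η,0) = -sin(η) + 3sin(5η).
On η ∈ ℝ each mode satisfies (sin(nη))″ = -n² sin(nη), so exp(-2n²σ) sin(nη) solves the heat equation; by superposition u(η,σ) = Σ c_n exp(-2n²σ) sin(nη).
Reading off the coefficients: c_1=-1, c_5=3, so u(η,σ) = -exp(-2σ)sin(η) + 3exp(-50σ)sin(5η).
Substituting back η = ξ - 2τ, σ = τ: θ(ξ,τ) = u(ξ - 2τ, τ).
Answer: θ(ξ, τ) = -exp(-2τ)sin(ξ - 2τ) + 3exp(-50τ)sin(5ξ - 10τ)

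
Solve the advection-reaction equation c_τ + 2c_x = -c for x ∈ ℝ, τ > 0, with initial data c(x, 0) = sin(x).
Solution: Substitute c = exp(-τ)u.
Then c_τ = exp(-τ)(u_τ - u), c_x = exp(-τ)u_x; substituting and dividing by exp(-τ), the lower-order terms cancel: u_τ + 2u_x = 0 (standard advection equation).
Data for u: u(x,0) = c(x,0) = sin(x).
By characteristics (dx/dτ = 2), u(x,τ) = f(x - 2τ) with f = u(·, 0).
So u(x,τ) = sin(x - 2τ), and c(x,τ) = exp(-τ)u(x,τ).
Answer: c(x, τ) = exp(-τ)sin(x - 2τ)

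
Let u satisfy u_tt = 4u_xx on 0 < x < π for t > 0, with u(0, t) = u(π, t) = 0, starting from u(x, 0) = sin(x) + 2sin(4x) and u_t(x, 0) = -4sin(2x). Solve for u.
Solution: Separating variables: u = Σ [A_n cos(ω_n t) + B_n sin(ω_n t)] sin(nx), ω_n = 2n. From ICs (B_n = velocity coefficient / ω_n): A_1=1, A_4=2, B_2=-1.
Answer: u(x, t) = -sin(4t)sin(2x) + sin(x)cos(2t) + 2sin(4x)cos(8t)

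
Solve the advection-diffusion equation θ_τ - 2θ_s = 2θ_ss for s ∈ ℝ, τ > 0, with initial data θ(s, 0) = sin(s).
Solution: Change to a moving frame: let η = s + 2τ, σ = τ and write θ(s,τ) = u(η,σ).
By the chain rule θ_τ = u_σ + 2u_η, θ_s = u_η, θ_ss = u_ηη.
Then θ_τ - 2θ_s = u_σ: the advection term cancels and the PDE becomes the heat equation u_σ = 2u_ηη on η ∈ ℝ.
Initial data: u(η,0) = θ(η,0) = sin(η).
On η ∈ ℝ each mode satisfies (sin(nη))″ = -n² sin(nη), so exp(-2n²σ) sin(nη) solves the heat equation; by superposition u(η,σ) = Σ c_n exp(-2n²σ) sin(nη).
Reading off the coefficients: c_1=1, so u(η,σ) = exp(-2σ)sin(η).
Substituting back η = s + 2τ, σ = τ: θ(s,τ) = u(s + 2τ, τ).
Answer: θ(s, τ) = exp(-2τ)sin(s + 2τ)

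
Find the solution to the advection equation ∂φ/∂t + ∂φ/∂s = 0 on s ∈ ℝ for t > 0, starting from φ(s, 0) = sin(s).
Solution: By characteristics (ds/dt = 1), φ(s,t) = f(s - t) with f = φ(·, 0).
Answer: φ(s, t) = sin(s - t)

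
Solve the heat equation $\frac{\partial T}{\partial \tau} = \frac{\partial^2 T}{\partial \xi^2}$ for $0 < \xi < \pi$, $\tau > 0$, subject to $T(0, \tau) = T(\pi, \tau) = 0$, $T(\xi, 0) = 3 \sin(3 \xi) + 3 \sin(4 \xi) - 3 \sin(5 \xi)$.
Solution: Using separation of variables $T = X(\xi)G(\tau)$:
Eigenfunctions: $\sin(n\xi)$, $n = 1, 2, 3, \ldots$
General solution: $T(\xi, \tau) = \sum c_n \sin(n\xi) e^{-n^2 \tau}$
Matching $T(\xi,0) = 3 \sin(3 \xi) + 3 \sin(4 \xi) - 3 \sin(5 \xi)$ term by term: $c_3=3, c_4=3, c_5=-3$.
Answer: $T(\xi, \tau) = 3 e^{-9 \tau} \sin(3 \xi) + 3 e^{-16 \tau} \sin(4 \xi) - 3 e^{-25 \tau} \sin(5 \xi)$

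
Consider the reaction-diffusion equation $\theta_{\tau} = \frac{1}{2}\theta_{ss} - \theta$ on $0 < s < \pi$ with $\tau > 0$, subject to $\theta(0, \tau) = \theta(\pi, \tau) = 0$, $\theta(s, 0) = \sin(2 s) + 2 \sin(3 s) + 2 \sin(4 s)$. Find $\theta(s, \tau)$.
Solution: Substitute $\theta = e^{-\tau}u$.
Then $\theta_{\tau} = e^{-\tau}(u_{\tau} - u)$, $\theta_{ss} = e^{-\tau}u_{ss}$; substituting and dividing by $e^{-\tau}$, the lower-order terms cancel: $u_{\tau} = \frac{1}{2}u_{ss}$ (standard heat equation).
Data for $u$: $u(s,0) = \theta(s,0) = \sin(2 s) + 2 \sin(3 s) + 2 \sin(4 s)$. The boundary conditions carry over: $u(0,\tau) = u(\pi,\tau) = 0$.
Separating variables: $u = \sum c_n e^{-n^2\tau/2} \sin(ns)$. From $u(s,0) = \sin(2 s) + 2 \sin(3 s) + 2 \sin(4 s)$: $c_2=1, c_3=2, c_4=2$.
So $u(s,\tau) = e^{-2 \tau} \sin(2 s) + 2 e^{-8 \tau} \sin(4 s) + 2 e^{-9 \tau/2} \sin(3 s)$, and $\theta(s,\tau) = e^{-\tau}u(s,\tau)$.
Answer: $\theta(s, \tau) = e^{-3 \tau} \sin(2 s) + 2 e^{-9 \tau} \sin(4 s) + 2 e^{-11 \tau/2} \sin(3 s)$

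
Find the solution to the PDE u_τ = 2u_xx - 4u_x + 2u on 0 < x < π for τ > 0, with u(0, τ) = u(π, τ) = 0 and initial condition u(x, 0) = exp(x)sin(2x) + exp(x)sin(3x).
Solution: Substitute u = exp(x)w.
Then u_x = exp(x)(w_x + w), u_xx = exp(x)(w_xx + 2w_x + w), u_τ = exp(x)w_τ; substituting and dividing by exp(x), the lower-order terms cancel: w_τ = 2w_xx (standard heat equation).
Data for w: w(x,0) = exp(-x)u(x,0) = sin(2x) + sin(3x). The boundary conditions carry over: w(0,τ) = w(π,τ) = 0.
Separating variables: w = Σ c_n exp(-2n²τ) sin(nx). From w(x,0) = sin(2x) + sin(3x): c_2=1, c_3=1.
So w(x,τ) = exp(-8τ)sin(2x) + exp(-18τ)sin(3x), and u(x,τ) = exp(x)w(x,τ).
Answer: u(x, τ) = exp(x)exp(-8τ)sin(2x) + exp(x)exp(-18τ)sin(3x)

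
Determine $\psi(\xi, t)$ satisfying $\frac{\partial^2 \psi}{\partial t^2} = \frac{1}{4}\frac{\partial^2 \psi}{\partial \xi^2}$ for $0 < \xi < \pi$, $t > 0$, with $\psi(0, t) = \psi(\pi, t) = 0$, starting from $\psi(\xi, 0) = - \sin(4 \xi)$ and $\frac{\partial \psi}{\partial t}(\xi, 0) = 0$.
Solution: Using separation of variables $\psi = X(\xi)T(t)$:
Eigenfunctions: $\sin(n\xi)$, $n = 1, 2, 3, \ldots$
General solution: $\psi(\xi, t) = \sum [A_n \cos(n t/2) + B_n \sin(n t/2)] \sin(n\xi)$
From $\psi(\xi,0) = - \sin(4 \xi)$: $A_4=-1$. From $\psi_t(\xi,0) = 0$: all $B_n = 0$.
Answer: $\psi(\xi, t) = - \sin(4 \xi) \cos(2 t)$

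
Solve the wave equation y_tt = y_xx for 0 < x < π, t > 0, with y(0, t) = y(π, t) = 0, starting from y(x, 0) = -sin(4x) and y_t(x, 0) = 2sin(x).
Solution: Separating variables: y = Σ [A_n cos(ω_n t) + B_n sin(ω_n t)] sin(nx), ω_n = n. From ICs (B_n = velocity coefficient / ω_n): A_4=-1, B_1=2.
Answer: y(x, t) = 2sin(t)sin(x) - sin(4x)cos(4t)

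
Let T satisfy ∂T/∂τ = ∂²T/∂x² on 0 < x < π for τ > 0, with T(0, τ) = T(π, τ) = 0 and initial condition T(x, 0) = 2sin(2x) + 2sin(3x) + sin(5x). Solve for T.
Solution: Separating variables: T = Σ c_n exp(-n²τ) sin(nx). From T(x,0) = 2sin(2x) + 2sin(3x) + sin(5x): c_2=2, c_3=2, c_5=1.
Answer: T(x, τ) = 2exp(-4τ)sin(2x) + 2exp(-9τ)sin(3x) + exp(-25τ)sin(5x)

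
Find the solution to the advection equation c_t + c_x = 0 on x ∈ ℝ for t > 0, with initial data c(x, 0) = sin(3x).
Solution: By method of characteristics (waves move right with speed 1):
Along characteristics x - t = const, c is constant, so c(x,t) = f(x - t) with f = c(·, 0).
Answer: c(x, t) = -sin(3t - 3x)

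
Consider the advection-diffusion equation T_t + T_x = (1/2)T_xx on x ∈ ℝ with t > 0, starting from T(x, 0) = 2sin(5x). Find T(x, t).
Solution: Change to a moving frame: let η = x - t, σ = t and write T(x,t) = u(η,σ).
By the chain rule T_t = u_σ - u_η, T_x = u_η, T_xx = u_ηη.
Then T_t + T_x = u_σ: the advection term cancels and the PDE becomes the heat equation u_σ = (1/2)u_ηη on η ∈ ℝ.
Initial data: u(η,0) = T(η,0) = 2sin(5η).
On η ∈ ℝ each mode satisfies (sin(nη))″ = -n² sin(nη), so exp(-n²σ/2) sin(nη) solves the heat equation; by superposition u(η,σ) = Σ c_n exp(-n²σ/2) sin(nη).
Reading off the coefficients: c_5=2, so u(η,σ) = 2exp(-25σ/2)sin(5η).
Substituting back η = x - t, σ = t: T(x,t) = u(x - t, t).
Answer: T(x, t) = -2exp(-25t/2)sin(5t - 5x)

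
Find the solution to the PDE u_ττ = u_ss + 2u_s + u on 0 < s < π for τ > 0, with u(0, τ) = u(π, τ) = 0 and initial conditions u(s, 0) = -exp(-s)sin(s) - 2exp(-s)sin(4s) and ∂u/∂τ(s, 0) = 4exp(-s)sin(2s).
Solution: Substitute u = exp(-s)w, i.e. w = exp(s)u.
By the product rule, u_s = exp(-s)(w_s - w), u_ss = exp(-s)(w_ss - 2w_s + w), u_ττ = exp(-s)w_ττ.
Substituting into the PDE and dividing by exp(-s): w_ττ = (w_ss - 2w_s + w) + 2(w_s - w) + w.
The lower-order terms cancel, leaving the standard wave equation w_ττ = w_ss.
Initial data for w: w(s,0) = exp(s)u(s,0) = -sin(s) - 2sin(4s); w_τ(s,0) = exp(s)u_τ(s,0) = 4sin(2s). The boundary conditions carry over: w(0,τ) = w(π,τ) = 0.
Solve for w:
  Using separation of variables w = X(s)T(τ):
  Eigenfunctions: sin(ns), n = 1, 2, 3, ...
  General solution: w(s, τ) = Σ [A_n cos(n τ) + B_n sin(n τ)] sin(ns)
  From w(s,0) = -sin(s) - 2sin(4s): A_1=-1, A_4=-2. From w_τ(s,0) = 4sin(2s), using w_τ(s,0) = Σ ω_n B_n sin(ns) with ω_n = n: B_2 = 4/2 = 2.
Hence w(s,τ) = -sin(s)cos(τ) + 2sin(2s)sin(2τ) - 2sin(4s)cos(4τ).
Transform back: u(s,τ) = exp(-s)w(s,τ).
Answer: u(s, τ) = -exp(-s)sin(s)cos(τ) + 2exp(-s)sin(2s)sin(2τ) - 2exp(-s)sin(4s)cos(4τ)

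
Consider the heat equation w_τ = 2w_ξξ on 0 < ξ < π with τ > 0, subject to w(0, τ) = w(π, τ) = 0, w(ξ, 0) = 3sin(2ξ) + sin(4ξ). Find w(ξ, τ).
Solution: Using separation of variables w = X(ξ)T(τ):
Eigenfunctions: sin(nξ), n = 1, 2, 3, ...
General solution: w(ξ, τ) = Σ c_n sin(nξ) exp(-2n² τ)
Matching w(ξ,0) = 3sin(2ξ) + sin(4ξ) term by term: c_2=3, c_4=1.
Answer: w(ξ, τ) = 3exp(-8τ)sin(2ξ) + exp(-32τ)sin(4ξ)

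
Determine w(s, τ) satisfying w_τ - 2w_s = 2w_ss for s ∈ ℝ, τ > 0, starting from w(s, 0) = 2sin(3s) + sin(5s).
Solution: Moving frame: η = s + 2τ, σ = τ, w = u(η,σ), so w_τ = u_σ + 2u_η and w_ss = u_ηη.
Hence w_τ - 2w_s = u_σ and the PDE becomes the heat equation u_σ = 2u_ηη on η ∈ ℝ.
Initial data: u(η,0) = w(η,0) = 2sin(3η) + sin(5η). Each mode sin(nη) decays as exp(-2n²σ) on ℝ, so u(η,σ) = Σ c_n exp(-2n²σ) sin(nη) with c_3=2, c_5=1: u(η,σ) = 2exp(-18σ)sin(3η) + exp(-50σ)sin(5η).
Substituting back: w(s,τ) = u(s + 2τ, τ).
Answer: w(s, τ) = 2exp(-18τ)sin(3s + 6τ) + exp(-50τ)sin(5s + 10τ)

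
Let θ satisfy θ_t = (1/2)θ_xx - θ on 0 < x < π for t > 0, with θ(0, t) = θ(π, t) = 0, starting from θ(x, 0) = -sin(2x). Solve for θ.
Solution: Substitute θ = exp(-t)u, i.e. u = exp(t)θ.
By the product rule, θ_t = exp(-t)(u_t - u), θ_xx = exp(-t)u_xx.
Substituting into the PDE and dividing by exp(-t): u_t - u = (1/2)u_xx - u.
The lower-order terms cancel, leaving the standard heat equation u_t = (1/2)u_xx.
Initial data for u: u(x,0) = θ(x,0) = -sin(2x). The boundary conditions carry over: u(0,t) = u(π,t) = 0.
Solve for u:
  Using separation of variables u = X(x)G(t):
  Eigenfunctions: sin(nx), n = 1, 2, 3, ...
  General solution: u(x, t) = Σ c_n sin(nx) exp(-n² t/2)
  Matching u(x,0) = -sin(2x) term by term: c_2=-1.
Hence u(x,t) = -exp(-2t)sin(2x).
Transform back: θ(x,t) = exp(-t)u(x,t).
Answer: θ(x, t) = -exp(-3t)sin(2x)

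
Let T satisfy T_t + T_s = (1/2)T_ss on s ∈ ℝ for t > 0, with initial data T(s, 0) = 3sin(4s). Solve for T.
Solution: Change to a moving frame: let η = s - t, σ = t and write T(s,t) = u(η,σ).
By the chain rule T_t = u_σ - u_η, T_s = u_η, T_ss = u_ηη.
Then T_t + T_s = u_σ: the advection term cancels and the PDE becomes the heat equation u_σ = (1/2)u_ηη on η ∈ ℝ.
Initial data: u(η,0) = T(η,0) = 3sin(4η).
On η ∈ ℝ each mode satisfies (sin(nη))″ = -n² sin(nη), so exp(-n²σ/2) sin(nη) solves the heat equation; by superposition u(η,σ) = Σ c_n exp(-n²σ/2) sin(nη).
Reading off the coefficients: c_4=3, so u(η,σ) = 3exp(-8σ)sin(4η).
Substituting back η = s - t, σ = t: T(s,t) = u(s - t, t).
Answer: T(s, t) = 3exp(-8t)sin(4s - 4t)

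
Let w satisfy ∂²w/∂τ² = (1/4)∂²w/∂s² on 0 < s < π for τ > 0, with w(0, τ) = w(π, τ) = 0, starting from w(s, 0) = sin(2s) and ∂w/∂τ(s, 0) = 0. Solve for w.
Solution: Separating variables: w = Σ [A_n cos(ω_n τ) + B_n sin(ω_n τ)] sin(ns), ω_n = n/2. From ICs: A_2=1.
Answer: w(s, τ) = sin(2s)cos(τ)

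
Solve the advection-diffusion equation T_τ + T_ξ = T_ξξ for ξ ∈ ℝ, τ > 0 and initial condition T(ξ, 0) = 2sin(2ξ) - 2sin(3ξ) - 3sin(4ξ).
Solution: Change to a moving frame: let η = ξ - τ, σ = τ and write T(ξ,τ) = u(η,σ).
By the chain rule T_τ = u_σ - u_η, T_ξ = u_η, T_ξξ = u_ηη.
Then T_τ + T_ξ = u_σ: the advection term cancels and the PDE becomes the heat equation u_σ = u_ηη on η ∈ ℝ.
Initial data: u(η,0) = T(η,0) = 2sin(2η) - 2sin(3η) - 3sin(4η).
On η ∈ ℝ each mode satisfies (sin(nη))″ = -n² sin(nη), so exp(-n²σ) sin(nη) solves the heat equation; by superposition u(η,σ) = Σ c_n exp(-n²σ) sin(nη).
Reading off the coefficients: c_2=2, c_3=-2, c_4=-3, so u(η,σ) = 2exp(-4σ)sin(2η) - 2exp(-9σ)sin(3η) - 3exp(-16σ)sin(4η).
Substituting back η = ξ - τ, σ = τ: T(ξ,τ) = u(ξ - τ, τ).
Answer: T(ξ, τ) = 2exp(-4τ)sin(2ξ - 2τ) - 2exp(-9τ)sin(3ξ - 3τ) - 3exp(-16τ)sin(4ξ - 4τ)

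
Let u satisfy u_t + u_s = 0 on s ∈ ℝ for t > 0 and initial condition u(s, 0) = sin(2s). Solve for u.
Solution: By method of characteristics (waves move right with speed 1):
Along characteristics s - t = const, u is constant, so u(s,t) = f(s - t) with f = u(·, 0).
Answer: u(s, t) = sin(2s - 2t)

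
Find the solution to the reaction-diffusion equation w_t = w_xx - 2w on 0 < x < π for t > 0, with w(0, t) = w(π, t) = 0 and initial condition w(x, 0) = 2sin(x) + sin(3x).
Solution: Substitute w = exp(-2t)u, i.e. u = exp(2t)w.
By the product rule, w_t = exp(-2t)(u_t - 2u), w_xx = exp(-2t)u_xx.
Substituting into the PDE and dividing by exp(-2t): u_t - 2u = u_xx - 2u.
The lower-order terms cancel, leaving the standard heat equation u_t = u_xx.
Initial data for u: u(x,0) = w(x,0) = 2sin(x) + sin(3x). The boundary conditions carry over: u(0,t) = u(π,t) = 0.
Solve for u:
  Using separation of variables u = X(x)T(t):
  Eigenfunctions: sin(nx), n = 1, 2, 3, ...
  General solution: u(x, t) = Σ c_n sin(nx) exp(-n² t)
  Matching u(x,0) = 2sin(x) + sin(3x) term by term: c_1=2, c_3=1.
Hence u(x,t) = 2exp(-t)sin(x) + exp(-9t)sin(3x).
Transform back: w(x,t) = exp(-2t)u(x,t).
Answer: w(x, t) = 2exp(-3t)sin(x) + exp(-11t)sin(3x)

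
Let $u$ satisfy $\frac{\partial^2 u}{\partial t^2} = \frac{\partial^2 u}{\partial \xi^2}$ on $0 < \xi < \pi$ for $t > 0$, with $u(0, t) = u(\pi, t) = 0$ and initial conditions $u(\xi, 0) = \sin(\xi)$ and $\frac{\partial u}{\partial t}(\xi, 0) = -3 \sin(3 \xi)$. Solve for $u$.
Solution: Using separation of variables $u = X(\xi)T(t)$:
Eigenfunctions: $\sin(n\xi)$, $n = 1, 2, 3, \ldots$
General solution: $u(\xi, t) = \sum [A_n \cos(n t) + B_n \sin(n t)] \sin(n\xi)$
From $u(\xi,0) = \sin(\xi)$: $A_1=1$. From $u_t(\xi,0) = -3 \sin(3 \xi)$, using $u_t(\xi,0) = \sum \omega_n B_n \sin(n\xi)$ with $\omega_n = n$: $B_3 = (-3)/3 = -1$.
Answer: $u(\xi, t) = \sin(\xi) \cos(t) -  \sin(3 \xi) \sin(3 t)$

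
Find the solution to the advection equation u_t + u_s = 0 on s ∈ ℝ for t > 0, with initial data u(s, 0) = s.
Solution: By method of characteristics (waves move right with speed 1):
Along characteristics s - t = const, u is constant, so u(s,t) = f(s - t) with f = u(·, 0).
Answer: u(s, t) = s - t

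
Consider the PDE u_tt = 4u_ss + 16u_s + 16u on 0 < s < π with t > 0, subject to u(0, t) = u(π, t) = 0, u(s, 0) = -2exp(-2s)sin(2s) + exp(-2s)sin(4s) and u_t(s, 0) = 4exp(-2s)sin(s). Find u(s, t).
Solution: Substitute u = exp(-2s)w.
Then u_s = exp(-2s)(w_s - 2w), u_ss = exp(-2s)(w_ss - 4w_s + 4w), u_tt = exp(-2s)w_tt; substituting and dividing by exp(-2s), the lower-order terms cancel: w_tt = 4w_ss (standard wave equation).
Data for w: w(s,0) = exp(2s)u(s,0) = -2sin(2s) + sin(4s); w_t(s,0) = exp(2s)u_t(s,0) = 4sin(s). The boundary conditions carry over: w(0,t) = w(π,t) = 0.
Separating variables: w = Σ [A_n cos(ω_n t) + B_n sin(ω_n t)] sin(ns), ω_n = 2n. From ICs (B_n = velocity coefficient / ω_n): A_2=-2, A_4=1, B_1=2.
So w(s,t) = 2sin(s)sin(2t) - 2sin(2s)cos(4t) + sin(4s)cos(8t), and u(s,t) = exp(-2s)w(s,t).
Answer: u(s, t) = 2exp(-2s)sin(s)sin(2t) - 2exp(-2s)sin(2s)cos(4t) + exp(-2s)sin(4s)cos(8t)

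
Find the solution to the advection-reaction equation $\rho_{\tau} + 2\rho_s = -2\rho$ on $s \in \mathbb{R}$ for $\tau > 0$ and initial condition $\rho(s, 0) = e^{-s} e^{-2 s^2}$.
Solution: Substitute $\rho = e^{-s}u$.
Then $\rho_s = e^{-s}(u_s - u)$, $\rho_{\tau} = e^{-s}u_{\tau}$; substituting and dividing by $e^{-s}$, the lower-order terms cancel: $u_{\tau} + 2u_s = 0$ (standard advection equation).
Data for $u$: $u(s,0) = e^{s}\rho(s,0) = e^{-2 s^2}$.
By characteristics ($ds/d\tau = 2$), $u(s,\tau) = f(s - 2\tau)$ with $f = u( \cdot , 0)$.
So $u(s,\tau) = e^{-2 (s - 2 \tau)^2}$, and $\rho(s,\tau) = e^{-s}u(s,\tau)$.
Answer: $\rho(s, \tau) = e^{-s} e^{-2 (-2 \tau + s)^2}$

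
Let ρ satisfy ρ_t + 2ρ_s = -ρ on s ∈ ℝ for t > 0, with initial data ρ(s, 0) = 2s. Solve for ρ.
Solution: Substitute ρ = exp(-t)u.
Then ρ_t = exp(-t)(u_t - u), ρ_s = exp(-t)u_s; substituting and dividing by exp(-t), the lower-order terms cancel: u_t + 2u_s = 0 (standard advection equation).
Data for u: u(s,0) = ρ(s,0) = 2s.
By characteristics (ds/dt = 2), u(s,t) = f(s - 2t) with f = u(·, 0).
So u(s,t) = 2s - 4t, and ρ(s,t) = exp(-t)u(s,t).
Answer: ρ(s, t) = 2sexp(-t) - 4texp(-t)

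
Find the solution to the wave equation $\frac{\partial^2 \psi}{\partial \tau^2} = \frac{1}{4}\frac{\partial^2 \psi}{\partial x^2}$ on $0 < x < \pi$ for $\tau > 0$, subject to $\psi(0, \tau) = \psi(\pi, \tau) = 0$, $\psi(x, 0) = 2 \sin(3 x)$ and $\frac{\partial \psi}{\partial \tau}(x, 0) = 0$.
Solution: Separating variables: $\psi = \sum [A_n \cos(\omega_n \tau) + B_n \sin(\omega_n \tau)] \sin(nx)$, $\omega_n = n/2$. From ICs: $A_3=2$.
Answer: $\psi(x, \tau) = 2 \sin(3 x) \cos(3 \tau/2)$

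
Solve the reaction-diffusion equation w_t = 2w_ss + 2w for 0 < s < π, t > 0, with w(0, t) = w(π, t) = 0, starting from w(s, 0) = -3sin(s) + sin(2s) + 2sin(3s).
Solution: Substitute w = exp(2t)u.
Then w_t = exp(2t)(u_t + 2u), w_ss = exp(2t)u_ss; substituting and dividing by exp(2t), the lower-order terms cancel: u_t = 2u_ss (standard heat equation).
Data for u: u(s,0) = w(s,0) = -3sin(s) + sin(2s) + 2sin(3s). The boundary conditions carry over: u(0,t) = u(π,t) = 0.
Separating variables: u = Σ c_n exp(-2n²t) sin(ns). From u(s,0) = -3sin(s) + sin(2s) + 2sin(3s): c_1=-3, c_2=1, c_3=2.
So u(s,t) = -3exp(-2t)sin(s) + exp(-8t)sin(2s) + 2exp(-18t)sin(3s), and w(s,t) = exp(2t)u(s,t).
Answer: w(s, t) = -3sin(s) + exp(-6t)sin(2s) + 2exp(-16t)sin(3s)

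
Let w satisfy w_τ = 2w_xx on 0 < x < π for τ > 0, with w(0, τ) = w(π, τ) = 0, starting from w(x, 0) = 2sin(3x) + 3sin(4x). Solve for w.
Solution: Using separation of variables w = X(x)T(τ):
Eigenfunctions: sin(nx), n = 1, 2, 3, ...
General solution: w(x, τ) = Σ c_n sin(nx) exp(-2n² τ)
Matching w(x,0) = 2sin(3x) + 3sin(4x) term by term: c_3=2, c_4=3.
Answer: w(x, τ) = 2exp(-18τ)sin(3x) + 3exp(-32τ)sin(4x)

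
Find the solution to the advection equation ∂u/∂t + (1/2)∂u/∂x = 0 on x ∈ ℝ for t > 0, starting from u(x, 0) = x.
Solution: By method of characteristics (waves move right with speed 1/2):
Along characteristics x - (1/2)t = const, u is constant, so u(x,t) = f(x - (1/2)t) with f = u(·, 0).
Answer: u(x, t) = -(1/2)t + x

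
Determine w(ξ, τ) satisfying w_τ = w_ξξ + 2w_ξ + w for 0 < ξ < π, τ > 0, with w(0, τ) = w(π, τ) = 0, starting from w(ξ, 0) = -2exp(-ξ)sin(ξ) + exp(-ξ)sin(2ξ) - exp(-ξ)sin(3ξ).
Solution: Substitute w = exp(-ξ)u, i.e. u = exp(ξ)w.
By the product rule, w_ξ = exp(-ξ)(u_ξ - u), w_ξξ = exp(-ξ)(u_ξξ - 2u_ξ + u), w_τ = exp(-ξ)u_τ.
Substituting into the PDE and dividing by exp(-ξ): u_τ = (u_ξξ - 2u_ξ + u) + 2(u_ξ - u) + u.
The lower-order terms cancel, leaving the standard heat equation u_τ = u_ξξ.
Initial data for u: u(ξ,0) = exp(ξ)w(ξ,0) = -2sin(ξ) + sin(2ξ) - sin(3ξ). The boundary conditions carry over: u(0,τ) = u(π,τ) = 0.
Solve for u:
  Using separation of variables u = X(ξ)T(τ):
  Eigenfunctions: sin(nξ), n = 1, 2, 3, ...
  General solution: u(ξ, τ) = Σ c_n sin(nξ) exp(-n² τ)
  Matching u(ξ,0) = -2sin(ξ) + sin(2ξ) - sin(3ξ) term by term: c_1=-2, c_2=1, c_3=-1.
Hence u(ξ,τ) = -2exp(-τ)sin(ξ) + exp(-4τ)sin(2ξ) - exp(-9τ)sin(3ξ).
Transform back: w(ξ,τ) = exp(-ξ)u(ξ,τ).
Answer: w(ξ, τ) = -2exp(-ξ)exp(-τ)sin(ξ) + exp(-ξ)exp(-4τ)sin(2ξ) - exp(-ξ)exp(-9τ)sin(3ξ)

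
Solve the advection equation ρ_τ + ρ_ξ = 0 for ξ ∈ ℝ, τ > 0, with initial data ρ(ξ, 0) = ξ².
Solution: By method of characteristics (waves move right with speed 1):
Along characteristics ξ - τ = const, ρ is constant, so ρ(ξ,τ) = f(ξ - τ) with f = ρ(·, 0).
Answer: ρ(ξ, τ) = ξ² - 2ξτ + τ²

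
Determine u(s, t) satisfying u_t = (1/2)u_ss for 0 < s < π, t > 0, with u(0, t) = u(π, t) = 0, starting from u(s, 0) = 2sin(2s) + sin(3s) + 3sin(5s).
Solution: Using separation of variables u = X(s)T(t):
Eigenfunctions: sin(ns), n = 1, 2, 3, ...
General solution: u(s, t) = Σ c_n sin(ns) exp(-n² t/2)
Matching u(s,0) = 2sin(2s) + sin(3s) + 3sin(5s) term by term: c_2=2, c_3=1, c_5=3.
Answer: u(s, t) = 2exp(-2t)sin(2s) + exp(-9t/2)sin(3s) + 3exp(-25t/2)sin(5s)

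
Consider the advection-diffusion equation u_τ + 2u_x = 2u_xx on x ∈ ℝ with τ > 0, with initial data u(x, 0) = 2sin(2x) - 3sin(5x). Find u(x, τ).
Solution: Moving frame: η = x - 2τ, σ = τ, u = w(η,σ), so u_τ = w_σ - 2w_η and u_xx = w_ηη.
Hence u_τ + 2u_x = w_σ and the PDE becomes the heat equation w_σ = 2w_ηη on η ∈ ℝ.
Initial data: w(η,0) = u(η,0) = 2sin(2η) - 3sin(5η). Each mode sin(nη) decays as exp(-2n²σ) on ℝ, so w(η,σ) = Σ c_n exp(-2n²σ) sin(nη) with c_2=2, c_5=-3: w(η,σ) = 2exp(-8σ)sin(2η) - 3exp(-50σ)sin(5η).
Substituting back: u(x,τ) = w(x - 2τ, τ).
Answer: u(x, τ) = 2exp(-8τ)sin(2x - 4τ) - 3exp(-50τ)sin(5x - 10τ)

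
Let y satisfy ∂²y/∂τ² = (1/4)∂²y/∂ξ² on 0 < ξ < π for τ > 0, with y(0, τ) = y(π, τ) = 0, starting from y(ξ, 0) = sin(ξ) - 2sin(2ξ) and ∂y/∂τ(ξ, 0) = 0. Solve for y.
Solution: Separating variables: y = Σ [A_n cos(ω_n τ) + B_n sin(ω_n τ)] sin(nξ), ω_n = n/2. From ICs: A_1=1, A_2=-2.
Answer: y(ξ, τ) = sin(ξ)cos(τ/2) - 2sin(2ξ)cos(τ)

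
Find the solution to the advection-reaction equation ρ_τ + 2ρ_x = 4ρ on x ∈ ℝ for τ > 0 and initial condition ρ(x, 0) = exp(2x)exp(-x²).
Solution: Substitute ρ = exp(2x)u.
Then ρ_x = exp(2x)(u_x + 2u), ρ_τ = exp(2x)u_τ; substituting and dividing by exp(2x), the lower-order terms cancel: u_τ + 2u_x = 0 (standard advection equation).
Data for u: u(x,0) = exp(-2x)ρ(x,0) = exp(-x²).
By characteristics (dx/dτ = 2), u(x,τ) = f(x - 2τ) with f = u(·, 0).
So u(x,τ) = exp(-(x - 2τ)²), and ρ(x,τ) = exp(2x)u(x,τ).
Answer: ρ(x, τ) = exp(2x)exp(-(x - 2τ)²)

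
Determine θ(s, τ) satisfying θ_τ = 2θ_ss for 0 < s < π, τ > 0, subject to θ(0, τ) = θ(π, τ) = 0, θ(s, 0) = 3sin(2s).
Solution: Separating variables: θ = Σ c_n exp(-2n²τ) sin(ns). From θ(s,0) = 3sin(2s): c_2=3.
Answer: θ(s, τ) = 3exp(-8τ)sin(2s)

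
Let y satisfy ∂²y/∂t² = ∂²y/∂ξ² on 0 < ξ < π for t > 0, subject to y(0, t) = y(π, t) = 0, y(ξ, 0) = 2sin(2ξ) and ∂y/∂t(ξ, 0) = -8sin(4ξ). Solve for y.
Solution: Using separation of variables y = X(ξ)T(t):
Eigenfunctions: sin(nξ), n = 1, 2, 3, ...
General solution: y(ξ, t) = Σ [A_n cos(n t) + B_n sin(n t)] sin(nξ)
From y(ξ,0) = 2sin(2ξ): A_2=2. From y_t(ξ,0) = -8sin(4ξ), using y_t(ξ,0) = Σ ω_n B_n sin(nξ) with ω_n = n: B_4 = (-8)/4 = -2.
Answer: y(ξ, t) = -2sin(4t)sin(4ξ) + 2sin(2ξ)cos(2t)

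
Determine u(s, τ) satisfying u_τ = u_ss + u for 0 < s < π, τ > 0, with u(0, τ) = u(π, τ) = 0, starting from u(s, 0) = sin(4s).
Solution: Substitute u = exp(τ)w, i.e. w = exp(-τ)u.
By the product rule, u_τ = exp(τ)(w_τ + w), u_ss = exp(τ)w_ss.
Substituting into the PDE and dividing by exp(τ): w_τ + w = w_ss + w.
The lower-order terms cancel, leaving the standard heat equation w_τ = w_ss.
Initial data for w: w(s,0) = u(s,0) = sin(4s). The boundary conditions carry over: w(0,τ) = w(π,τ) = 0.
Solve for w:
  Using separation of variables w = X(s)T(τ):
  Eigenfunctions: sin(ns), n = 1, 2, 3, ...
  General solution: w(s, τ) = Σ c_n sin(ns) exp(-n² τ)
  Matching w(s,0) = sin(4s) term by term: c_4=1.
Hence w(s,τ) = exp(-16τ)sin(4s).
Transform back: u(s,τ) = exp(τ)w(s,τ).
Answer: u(s, τ) = exp(-15τ)sin(4s)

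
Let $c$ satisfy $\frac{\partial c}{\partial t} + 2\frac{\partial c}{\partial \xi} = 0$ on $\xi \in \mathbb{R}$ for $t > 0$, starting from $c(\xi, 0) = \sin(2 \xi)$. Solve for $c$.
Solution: By method of characteristics (waves move right with speed 2):
Along characteristics $\xi - 2t =$ const, $c$ is constant, so $c(\xi,t) = f(\xi - 2t)$ with $f = c( \cdot , 0)$.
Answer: $c(\xi, t) = \sin(2 \xi - 4 t)$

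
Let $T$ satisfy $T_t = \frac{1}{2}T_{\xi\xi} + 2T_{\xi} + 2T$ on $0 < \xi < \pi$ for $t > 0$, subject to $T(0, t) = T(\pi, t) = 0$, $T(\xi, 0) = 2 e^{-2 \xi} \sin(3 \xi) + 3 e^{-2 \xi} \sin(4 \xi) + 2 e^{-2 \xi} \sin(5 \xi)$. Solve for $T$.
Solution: Substitute $T = e^{-2\xi}u$.
Then $T_{\xi} = e^{-2\xi}(u_{\xi} - 2u)$, $T_{\xi\xi} = e^{-2\xi}(u_{\xi\xi} - 4u_{\xi} + 4u)$, $T_t = e^{-2\xi}u_t$; substituting and dividing by $e^{-2\xi}$, the lower-order terms cancel: $u_t = \frac{1}{2}u_{\xi\xi}$ (standard heat equation).
Data for $u$: $u(\xi,0) = e^{2\xi}T(\xi,0) = 2 \sin(3 \xi) + 3 \sin(4 \xi) + 2 \sin(5 \xi)$. The boundary conditions carry over: $u(0,t) = u(\pi,t) = 0$.
Separating variables: $u = \sum c_n e^{-n^2t/2} \sin(n\xi)$. From $u(\xi,0) = 2 \sin(3 \xi) + 3 \sin(4 \xi) + 2 \sin(5 \xi)$: $c_3=2, c_4=3, c_5=2$.
So $u(\xi,t) = 3 e^{-8 t} \sin(4 \xi) + 2 e^{-9 t/2} \sin(3 \xi) + 2 e^{-25 t/2} \sin(5 \xi)$, and $T(\xi,t) = e^{-2\xi}u(\xi,t)$.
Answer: $T(\xi, t) = 3 e^{-2 \xi} e^{-8 t} \sin(4 \xi) + 2 e^{-2 \xi} e^{-9 t/2} \sin(3 \xi) + 2 e^{-2 \xi} e^{-25 t/2} \sin(5 \xi)$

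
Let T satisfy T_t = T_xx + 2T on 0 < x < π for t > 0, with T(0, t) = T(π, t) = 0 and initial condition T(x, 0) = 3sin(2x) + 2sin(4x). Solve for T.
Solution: Substitute T = exp(2t)u, i.e. u = exp(-2t)T.
By the product rule, T_t = exp(2t)(u_t + 2u), T_xx = exp(2t)u_xx.
Substituting into the PDE and dividing by exp(2t): u_t + 2u = u_xx + 2u.
The lower-order terms cancel, leaving the standard heat equation u_t = u_xx.
Initial data for u: u(x,0) = T(x,0) = 3sin(2x) + 2sin(4x). The boundary conditions carry over: u(0,t) = u(π,t) = 0.
Solve for u:
  Using separation of variables u = X(x)G(t):
  Eigenfunctions: sin(nx), n = 1, 2, 3, ...
  General solution: u(x, t) = Σ c_n sin(nx) exp(-n² t)
  Matching u(x,0) = 3sin(2x) + 2sin(4x) term by term: c_2=3, c_4=2.
Hence u(x,t) = 3exp(-4t)sin(2x) + 2exp(-16t)sin(4x).
Transform back: T(x,t) = exp(2t)u(x,t).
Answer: T(x, t) = 3exp(-2t)sin(2x) + 2exp(-14t)sin(4x)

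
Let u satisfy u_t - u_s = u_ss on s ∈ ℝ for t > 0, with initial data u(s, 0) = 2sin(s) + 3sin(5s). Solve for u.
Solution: Moving frame: η = s + t, σ = t, u = w(η,σ), so u_t = w_σ + w_η and u_ss = w_ηη.
Hence u_t - u_s = w_σ and the PDE becomes the heat equation w_σ = w_ηη on η ∈ ℝ.
Initial data: w(η,0) = u(η,0) = 2sin(η) + 3sin(5η). Each mode sin(nη) decays as exp(-n²σ) on ℝ, so w(η,σ) = Σ c_n exp(-n²σ) sin(nη) with c_1=2, c_5=3: w(η,σ) = 2exp(-σ)sin(η) + 3exp(-25σ)sin(5η).
Substituting back: u(s,t) = w(s + t, t).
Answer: u(s, t) = 2exp(-t)sin(s + t) + 3exp(-25t)sin(5s + 5t)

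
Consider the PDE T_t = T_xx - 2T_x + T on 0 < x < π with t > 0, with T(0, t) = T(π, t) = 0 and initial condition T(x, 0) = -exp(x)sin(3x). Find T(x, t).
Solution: Substitute T = exp(x)u, i.e. u = exp(-x)T.
By the product rule, T_x = exp(x)(u_x + u), T_xx = exp(x)(u_xx + 2u_x + u), T_t = exp(x)u_t.
Substituting into the PDE and dividing by exp(x): u_t = (u_xx + 2u_x + u) - 2(u_x + u) + u.
The lower-order terms cancel, leaving the standard heat equation u_t = u_xx.
Initial data for u: u(x,0) = exp(-x)T(x,0) = -sin(3x). The boundary conditions carry over: u(0,t) = u(π,t) = 0.
Solve for u:
  Using separation of variables u = X(x)G(t):
  Eigenfunctions: sin(nx), n = 1, 2, 3, ...
  General solution: u(x, t) = Σ c_n sin(nx) exp(-n² t)
  Matching u(x,0) = -sin(3x) term by term: c_3=-1.
Hence u(x,t) = -exp(-9t)sin(3x).
Transform back: T(x,t) = exp(x)u(x,t).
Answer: T(x, t) = -exp(-9t)exp(x)sin(3x)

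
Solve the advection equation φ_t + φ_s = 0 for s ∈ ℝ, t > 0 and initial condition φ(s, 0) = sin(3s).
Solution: By characteristics (ds/dt = 1), φ(s,t) = f(s - t) with f = φ(·, 0).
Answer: φ(s, t) = sin(3s - 3t)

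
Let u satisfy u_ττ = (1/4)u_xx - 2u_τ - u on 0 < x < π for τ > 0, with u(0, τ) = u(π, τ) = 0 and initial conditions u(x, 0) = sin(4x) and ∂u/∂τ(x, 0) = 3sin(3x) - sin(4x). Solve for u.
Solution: Substitute u = exp(-τ)w.
Then u_τ = exp(-τ)(w_τ - w), u_ττ = exp(-τ)(w_ττ - 2w_τ + w), u_xx = exp(-τ)w_xx; substituting and dividing by exp(-τ), the lower-order terms cancel: w_ττ = (1/4)w_xx (standard wave equation).
Data for w: w(x,0) = u(x,0) = sin(4x); w_τ(x,0) = u_τ(x,0) + u(x,0) = 3sin(3x). The boundary conditions carry over: w(0,τ) = w(π,τ) = 0.
Separating variables: w = Σ [A_n cos(ω_n τ) + B_n sin(ω_n τ)] sin(nx), ω_n = n/2. From ICs (B_n = velocity coefficient / ω_n): A_4=1, B_3=2.
So w(x,τ) = 2sin(3x)sin(3τ/2) + sin(4x)cos(2τ), and u(x,τ) = exp(-τ)w(x,τ).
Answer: u(x, τ) = 2exp(-τ)sin(3x)sin(3τ/2) + exp(-τ)sin(4x)cos(2τ)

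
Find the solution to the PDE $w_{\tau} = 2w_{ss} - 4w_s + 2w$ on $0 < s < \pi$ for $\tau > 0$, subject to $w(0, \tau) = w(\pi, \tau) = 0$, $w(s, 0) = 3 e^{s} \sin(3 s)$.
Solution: Substitute $w = e^{s}u$.
Then $w_s = e^{s}(u_s + u)$, $w_{ss} = e^{s}(u_{ss} + 2u_s + u)$, $w_{\tau} = e^{s}u_{\tau}$; substituting and dividing by $e^{s}$, the lower-order terms cancel: $u_{\tau} = 2u_{ss}$ (standard heat equation).
Data for $u$: $u(s,0) = e^{-s}w(s,0) = 3 \sin(3 s)$. The boundary conditions carry over: $u(0,\tau) = u(\pi,\tau) = 0$.
Separating variables: $u = \sum c_n e^{-2n^2\tau} \sin(ns)$. From $u(s,0) = 3 \sin(3 s)$: $c_3=3$.
So $u(s,\tau) = 3 e^{-18 \tau} \sin(3 s)$, and $w(s,\tau) = e^{s}u(s,\tau)$.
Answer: $w(s, \tau) = 3 e^{-18 \tau} e^{s} \sin(3 s)$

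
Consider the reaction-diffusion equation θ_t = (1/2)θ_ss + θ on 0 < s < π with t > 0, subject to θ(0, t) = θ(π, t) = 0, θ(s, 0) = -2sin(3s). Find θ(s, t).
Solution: Substitute θ = exp(t)u, i.e. u = exp(-t)θ.
By the product rule, θ_t = exp(t)(u_t + u), θ_ss = exp(t)u_ss.
Substituting into the PDE and dividing by exp(t): u_t + u = (1/2)u_ss + u.
The lower-order terms cancel, leaving the standard heat equation u_t = (1/2)u_ss.
Initial data for u: u(s,0) = θ(s,0) = -2sin(3s). The boundary conditions carry over: u(0,t) = u(π,t) = 0.
Solve for u:
  Using separation of variables u = X(s)G(t):
  Eigenfunctions: sin(ns), n = 1, 2, 3, ...
  General solution: u(s, t) = Σ c_n sin(ns) exp(-n² t/2)
  Matching u(s,0) = -2sin(3s) term by term: c_3=-2.
Hence u(s,t) = -2exp(-9t/2)sin(3s).
Transform back: θ(s,t) = exp(t)u(s,t).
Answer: θ(s, t) = -2exp(-7t/2)sin(3s)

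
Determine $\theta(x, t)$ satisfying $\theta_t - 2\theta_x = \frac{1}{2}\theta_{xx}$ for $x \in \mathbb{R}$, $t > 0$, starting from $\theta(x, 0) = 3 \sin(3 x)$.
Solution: Moving frame: $\eta = x + 2t$, $\sigma = t$, $\theta = u(\eta,\sigma)$, so $\theta_t = u_{\sigma} + 2u_{\eta}$ and $\theta_{xx} = u_{\eta\eta}$.
Hence $\theta_t - 2\theta_x = u_{\sigma}$ and the PDE becomes the heat equation $u_{\sigma} = \frac{1}{2}u_{\eta\eta}$ on $\eta \in \mathbb{R}$.
Initial data: $u(\eta,0) = \theta(\eta,0) = 3 \sin(3 \eta)$. Each mode $\sin(n\eta)$ decays as $e^{-n^2\sigma/2}$ on $\mathbb{R}$, so $u(\eta,\sigma) = \sum c_n e^{-n^2\sigma/2} \sin(n\eta)$ with $c_3=3$: $u(\eta,\sigma) = 3 e^{-9 \sigma/2} \sin(3 \eta)$.
Substituting back: $\theta(x,t) = u(x + 2t, t)$.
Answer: $\theta(x, t) = 3 e^{-9 t/2} \sin(6 t + 3 x)$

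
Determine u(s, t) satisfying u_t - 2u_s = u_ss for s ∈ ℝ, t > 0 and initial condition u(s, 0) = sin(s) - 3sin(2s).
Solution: Change to a moving frame: let η = s + 2t, σ = t and write u(s,t) = w(η,σ).
By the chain rule u_t = w_σ + 2w_η, u_s = w_η, u_ss = w_ηη.
Then u_t - 2u_s = w_σ: the advection term cancels and the PDE becomes the heat equation w_σ = w_ηη on η ∈ ℝ.
Initial data: w(η,0) = u(η,0) = sin(η) - 3sin(2η).
On η ∈ ℝ each mode satisfies (sin(nη))″ = -n² sin(nη), so exp(-n²σ) sin(nη) solves the heat equation; by superposition w(η,σ) = Σ c_n exp(-n²σ) sin(nη).
Reading off the coefficients: c_1=1, c_2=-3, so w(η,σ) = exp(-σ)sin(η) - 3exp(-4σ)sin(2η).
Substituting back η = s + 2t, σ = t: u(s,t) = w(s + 2t, t).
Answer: u(s, t) = exp(-t)sin(s + 2t) - 3exp(-4t)sin(2s + 4t)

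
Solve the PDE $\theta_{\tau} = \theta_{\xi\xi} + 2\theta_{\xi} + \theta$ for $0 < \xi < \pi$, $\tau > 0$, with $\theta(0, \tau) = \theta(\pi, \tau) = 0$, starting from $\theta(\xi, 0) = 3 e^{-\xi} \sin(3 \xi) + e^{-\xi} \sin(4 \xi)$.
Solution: Substitute $\theta = e^{-\xi}u$, i.e. $u = e^{\xi}\theta$.
By the product rule, $\theta_{\xi} = e^{-\xi}(u_{\xi} - u)$, $\theta_{\xi\xi} = e^{-\xi}(u_{\xi\xi} - 2u_{\xi} + u)$, $\theta_{\tau} = e^{-\xi}u_{\tau}$.
Substituting into the PDE and dividing by $e^{-\xi}$: $u_{\tau} = (u_{\xi\xi} - 2u_{\xi} + u) + 2(u_{\xi} - u) + u$.
The lower-order terms cancel, leaving the standard heat equation $u_{\tau} = u_{\xi\xi}$.
Initial data for $u$: $u(\xi,0) = e^{\xi}\theta(\xi,0) = 3 \sin(3 \xi) + \sin(4 \xi)$. The boundary conditions carry over: $u(0,\tau) = u(\pi,\tau) = 0$.
Solve for $u$:
  Using separation of variables $u = X(\xi)G(\tau)$:
  Eigenfunctions: $\sin(n\xi)$, $n = 1, 2, 3, \ldots$
  General solution: $u(\xi, \tau) = \sum c_n \sin(n\xi) e^{-n^2 \tau}$
  Matching $u(\xi,0) = 3 \sin(3 \xi) + \sin(4 \xi)$ term by term: $c_3=3, c_4=1$.
Hence $u(\xi,\tau) = 3 e^{-9 \tau} \sin(3 \xi) + e^{-16 \tau} \sin(4 \xi)$.
Transform back: $\theta(\xi,\tau) = e^{-\xi}u(\xi,\tau)$.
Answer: $\theta(\xi, \tau) = 3 e^{-9 \tau} e^{-\xi} \sin(3 \xi) + e^{-16 \tau} e^{-\xi} \sin(4 \xi)$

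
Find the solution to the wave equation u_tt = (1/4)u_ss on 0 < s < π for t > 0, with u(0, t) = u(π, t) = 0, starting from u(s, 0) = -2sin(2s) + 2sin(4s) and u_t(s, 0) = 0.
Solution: Separating variables: u = Σ [A_n cos(ω_n t) + B_n sin(ω_n t)] sin(ns), ω_n = n/2. From ICs: A_2=-2, A_4=2.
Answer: u(s, t) = -2sin(2s)cos(t) + 2sin(4s)cos(2t)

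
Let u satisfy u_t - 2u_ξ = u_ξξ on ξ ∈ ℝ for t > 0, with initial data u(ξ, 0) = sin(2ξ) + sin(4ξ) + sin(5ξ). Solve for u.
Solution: Moving frame: η = ξ + 2t, σ = t, u = w(η,σ), so u_t = w_σ + 2w_η and u_ξξ = w_ηη.
Hence u_t - 2u_ξ = w_σ and the PDE becomes the heat equation w_σ = w_ηη on η ∈ ℝ.
Initial data: w(η,0) = u(η,0) = sin(2η) + sin(4η) + sin(5η). Each mode sin(nη) decays as exp(-n²σ) on ℝ, so w(η,σ) = Σ c_n exp(-n²σ) sin(nη) with c_2=1, c_4=1, c_5=1: w(η,σ) = exp(-4σ)sin(2η) + exp(-16σ)sin(4η) + exp(-25σ)sin(5η).
Substituting back: u(ξ,t) = w(ξ + 2t, t).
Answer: u(ξ, t) = exp(-4t)sin(4t + 2ξ) + exp(-16t)sin(8t + 4ξ) + exp(-25t)sin(10t + 5ξ)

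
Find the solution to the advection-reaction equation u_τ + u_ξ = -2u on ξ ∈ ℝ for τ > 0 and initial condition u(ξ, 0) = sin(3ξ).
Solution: Substitute u = exp(-2τ)w, i.e. w = exp(2τ)u.
By the product rule, u_τ = exp(-2τ)(w_τ - 2w), u_ξ = exp(-2τ)w_ξ.
Substituting into the PDE and dividing by exp(-2τ): w_τ - 2w + w_ξ = -2w.
The lower-order terms cancel, leaving the standard advection equation w_τ + w_ξ = 0.
Initial data for w: w(ξ,0) = u(ξ,0) = sin(3ξ).
Solve for w:
  By method of characteristics (waves move right with speed 1):
  Along characteristics ξ - τ = const, w is constant, so w(ξ,τ) = f(ξ - τ) with f = w(·, 0).
Hence w(ξ,τ) = sin(3ξ - 3τ).
Transform back: u(ξ,τ) = exp(-2τ)w(ξ,τ).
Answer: u(ξ, τ) = exp(-2τ)sin(3ξ - 3τ)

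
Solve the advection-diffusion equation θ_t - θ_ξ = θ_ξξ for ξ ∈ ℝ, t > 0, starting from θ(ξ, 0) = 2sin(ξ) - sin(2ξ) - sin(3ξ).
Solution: Moving frame: η = ξ + t, σ = t, θ = u(η,σ), so θ_t = u_σ + u_η and θ_ξξ = u_ηη.
Hence θ_t - θ_ξ = u_σ and the PDE becomes the heat equation u_σ = u_ηη on η ∈ ℝ.
Initial data: u(η,0) = θ(η,0) = 2sin(η) - sin(2η) - sin(3η). Each mode sin(nη) decays as exp(-n²σ) on ℝ, so u(η,σ) = Σ c_n exp(-n²σ) sin(nη) with c_1=2, c_2=-1, c_3=-1: u(η,σ) = 2exp(-σ)sin(η) - exp(-4σ)sin(2η) - exp(-9σ)sin(3η).
Substituting back: θ(ξ,t) = u(ξ + t, t).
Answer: θ(ξ, t) = 2exp(-t)sin(t + ξ) - exp(-4t)sin(2t + 2ξ) - exp(-9t)sin(3t + 3ξ)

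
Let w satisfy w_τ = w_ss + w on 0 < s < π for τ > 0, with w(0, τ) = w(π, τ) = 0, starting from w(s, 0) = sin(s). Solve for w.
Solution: Substitute w = exp(τ)u.
Then w_τ = exp(τ)(u_τ + u), w_ss = exp(τ)u_ss; substituting and dividing by exp(τ), the lower-order terms cancel: u_τ = u_ss (standard heat equation).
Data for u: u(s,0) = w(s,0) = sin(s). The boundary conditions carry over: u(0,τ) = u(π,τ) = 0.
Separating variables: u = Σ c_n exp(-n²τ) sin(ns). From u(s,0) = sin(s): c_1=1.
So u(s,τ) = exp(-τ)sin(s), and w(s,τ) = exp(τ)u(s,τ).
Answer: w(s, τ) = sin(s)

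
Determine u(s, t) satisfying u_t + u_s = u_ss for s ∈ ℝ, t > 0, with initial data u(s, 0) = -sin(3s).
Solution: Change to a moving frame: let η = s - t, σ = t and write u(s,t) = w(η,σ).
By the chain rule u_t = w_σ - w_η, u_s = w_η, u_ss = w_ηη.
Then u_t + u_s = w_σ: the advection term cancels and the PDE becomes the heat equation w_σ = w_ηη on η ∈ ℝ.
Initial data: w(η,0) = u(η,0) = -sin(3η).
On η ∈ ℝ each mode satisfies (sin(nη))″ = -n² sin(nη), so exp(-n²σ) sin(nη) solves the heat equation; by superposition w(η,σ) = Σ c_n exp(-n²σ) sin(nη).
Reading off the coefficients: c_3=-1, so w(η,σ) = -exp(-9σ)sin(3η).
Substituting back η = s - t, σ = t: u(s,t) = w(s - t, t).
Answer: u(s, t) = -exp(-9t)sin(3s - 3t)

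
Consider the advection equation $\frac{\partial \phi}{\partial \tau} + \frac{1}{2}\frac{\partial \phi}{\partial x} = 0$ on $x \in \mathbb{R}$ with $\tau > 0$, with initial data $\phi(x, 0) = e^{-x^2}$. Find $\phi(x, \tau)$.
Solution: By method of characteristics (waves move right with speed 1/2):
Along characteristics $x - \frac{1}{2}\tau =$ const, $\phi$ is constant, so $\phi(x,\tau) = f(x - \frac{1}{2}\tau)$ with $f = \phi( \cdot , 0)$.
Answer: $\phi(x, \tau) = e^{-(-\tau/2 + x)^2}$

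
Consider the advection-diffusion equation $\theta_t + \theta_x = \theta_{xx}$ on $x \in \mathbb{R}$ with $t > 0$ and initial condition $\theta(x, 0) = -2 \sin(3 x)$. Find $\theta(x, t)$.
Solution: Change to a moving frame: let $\eta = x - t$, $\sigma = t$ and write $\theta(x,t) = u(\eta,\sigma)$.
By the chain rule $\theta_t = u_{\sigma} - u_{\eta}$, $\theta_x = u_{\eta}$, $\theta_{xx} = u_{\eta\eta}$.
Then $\theta_t + \theta_x = u_{\sigma}$: the advection term cancels and the PDE becomes the heat equation $u_{\sigma} = u_{\eta\eta}$ on $\eta \in \mathbb{R}$.
Initial data: $u(\eta,0) = \theta(\eta,0) = -2 \sin(3 \eta)$.
On $\eta \in \mathbb{R}$ each mode satisfies $(\sin(n\eta))'' = -n^2 \sin(n\eta)$, so $e^{-n^2\sigma} \sin(n\eta)$ solves the heat equation; by superposition $u(\eta,\sigma) = \sum c_n e^{-n^2\sigma} \sin(n\eta)$.
Reading off the coefficients: $c_3=-2$, so $u(\eta,\sigma) = -2 e^{-9 \sigma} \sin(3 \eta)$.
Substituting back $\eta = x - t$, $\sigma = t$: $\theta(x,t) = u(x - t, t)$.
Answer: $\theta(x, t) = 2 e^{-9 t} \sin(3 t - 3 x)$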